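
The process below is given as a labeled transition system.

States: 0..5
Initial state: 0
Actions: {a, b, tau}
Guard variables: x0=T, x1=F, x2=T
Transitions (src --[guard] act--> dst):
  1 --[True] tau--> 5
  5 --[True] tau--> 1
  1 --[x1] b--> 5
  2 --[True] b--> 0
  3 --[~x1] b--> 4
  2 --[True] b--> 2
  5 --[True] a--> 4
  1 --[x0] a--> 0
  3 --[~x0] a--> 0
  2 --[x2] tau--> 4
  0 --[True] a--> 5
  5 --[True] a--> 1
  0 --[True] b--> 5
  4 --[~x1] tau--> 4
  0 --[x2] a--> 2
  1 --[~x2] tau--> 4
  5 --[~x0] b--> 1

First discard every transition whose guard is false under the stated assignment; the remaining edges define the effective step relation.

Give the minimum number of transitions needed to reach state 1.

Answer: 2

Analysis:
Breadth-first toward 1:
  Layer 0: {0}
  Layer 1: {2,5}
  Layer 2: {1,4}
1 enters at depth 2; path a·a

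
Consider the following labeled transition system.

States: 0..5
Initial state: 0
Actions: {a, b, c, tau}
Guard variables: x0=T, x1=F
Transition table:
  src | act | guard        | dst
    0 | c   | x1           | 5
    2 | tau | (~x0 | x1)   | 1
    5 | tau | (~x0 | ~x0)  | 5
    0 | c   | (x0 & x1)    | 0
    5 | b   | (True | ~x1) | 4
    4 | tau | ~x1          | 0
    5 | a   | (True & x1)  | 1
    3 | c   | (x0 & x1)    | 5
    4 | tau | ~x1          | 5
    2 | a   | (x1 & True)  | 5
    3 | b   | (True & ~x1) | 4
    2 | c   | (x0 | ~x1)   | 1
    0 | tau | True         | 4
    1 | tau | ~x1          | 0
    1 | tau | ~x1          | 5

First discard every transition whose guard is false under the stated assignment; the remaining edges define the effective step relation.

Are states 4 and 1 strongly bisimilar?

Compute ~ classes (split until stable):
  π0 = {{0,1,2,3,4,5}}
  π1 = {{0,1,4},{2},{3,5}}
  π2 = {{0},{1,4},{2},{3,5}}
Fixed point at round 3; 4 class(es).
[4]={1,4}  [1]={1,4}

Answer: BISIMILAR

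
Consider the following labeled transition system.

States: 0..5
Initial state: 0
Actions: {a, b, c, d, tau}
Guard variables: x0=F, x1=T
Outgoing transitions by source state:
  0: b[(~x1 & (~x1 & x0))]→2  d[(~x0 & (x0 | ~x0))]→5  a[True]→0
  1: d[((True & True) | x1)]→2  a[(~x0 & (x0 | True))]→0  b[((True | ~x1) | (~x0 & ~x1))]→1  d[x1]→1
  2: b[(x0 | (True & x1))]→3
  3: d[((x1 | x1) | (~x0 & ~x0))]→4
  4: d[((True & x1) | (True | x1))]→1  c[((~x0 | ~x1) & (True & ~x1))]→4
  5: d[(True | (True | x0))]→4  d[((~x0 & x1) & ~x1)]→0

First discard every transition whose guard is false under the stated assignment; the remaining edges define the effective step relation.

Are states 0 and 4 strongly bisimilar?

Answer: NOT BISIMILAR

Trace:
Refine partition for ~:
  π0 = {{0,1,2,3,4,5}}
  π1 = {{0},{1},{2},{3,4,5}}
  π2 = {{0},{1},{2},{3,5},{4}}
5 equivalence class(es) (converged in 3)
0∈{0}, 4∈{4}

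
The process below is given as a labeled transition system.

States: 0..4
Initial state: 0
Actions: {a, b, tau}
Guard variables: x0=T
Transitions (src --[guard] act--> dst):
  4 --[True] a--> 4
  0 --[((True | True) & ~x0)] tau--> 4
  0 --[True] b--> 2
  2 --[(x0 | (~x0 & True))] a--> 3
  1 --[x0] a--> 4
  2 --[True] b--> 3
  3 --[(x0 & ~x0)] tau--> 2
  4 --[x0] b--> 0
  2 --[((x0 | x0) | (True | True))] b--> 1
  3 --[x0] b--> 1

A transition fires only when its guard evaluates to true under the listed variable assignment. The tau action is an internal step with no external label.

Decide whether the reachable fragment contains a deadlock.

Reachable = {0,1,2,3,4}
  0: b→2  [1 exit(s)]
  1: a→4  [1 exit(s)]
  2: a→3  b→1  b→3  [3 exit(s)]
  3: b→1  [1 exit(s)]
  4: a→4  b→0  [2 exit(s)]

Answer: DEADLOCK-FREE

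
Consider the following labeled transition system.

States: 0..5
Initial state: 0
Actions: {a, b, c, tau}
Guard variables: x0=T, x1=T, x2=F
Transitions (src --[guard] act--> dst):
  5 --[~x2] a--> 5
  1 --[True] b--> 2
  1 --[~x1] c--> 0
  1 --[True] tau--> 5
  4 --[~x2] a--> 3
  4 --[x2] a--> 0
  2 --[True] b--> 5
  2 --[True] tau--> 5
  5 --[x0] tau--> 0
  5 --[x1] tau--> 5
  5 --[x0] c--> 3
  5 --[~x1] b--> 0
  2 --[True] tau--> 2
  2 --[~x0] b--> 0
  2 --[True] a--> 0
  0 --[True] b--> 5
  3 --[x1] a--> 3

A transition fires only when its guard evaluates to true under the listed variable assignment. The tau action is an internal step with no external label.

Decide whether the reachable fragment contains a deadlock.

Answer: DEADLOCK-FREE

Working:
Reachable = {0,3,5}
  0: b→5  [deg 1]
  3: a→3  [deg 1]
  5: a→5  c→3  tau→0  tau→5  [deg 4]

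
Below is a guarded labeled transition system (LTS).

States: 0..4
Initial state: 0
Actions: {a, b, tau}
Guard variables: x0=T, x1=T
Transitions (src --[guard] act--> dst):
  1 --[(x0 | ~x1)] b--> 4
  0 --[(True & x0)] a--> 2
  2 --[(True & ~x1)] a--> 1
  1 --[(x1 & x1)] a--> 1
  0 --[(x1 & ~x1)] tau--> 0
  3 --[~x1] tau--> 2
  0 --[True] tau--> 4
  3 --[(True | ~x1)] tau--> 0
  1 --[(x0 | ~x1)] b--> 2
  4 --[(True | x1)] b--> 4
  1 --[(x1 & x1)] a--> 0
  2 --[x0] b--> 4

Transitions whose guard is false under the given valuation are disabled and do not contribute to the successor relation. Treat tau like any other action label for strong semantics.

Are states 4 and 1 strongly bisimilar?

Answer: NOT BISIMILAR

Analysis:
Refine partition for ~:
  P[0] = {{0,1,2,3,4}}
  P[1] = {{0},{1},{2,4},{3}}
4 equivalence class(es) (converged in 2)
[4]={2,4}  [1]={1}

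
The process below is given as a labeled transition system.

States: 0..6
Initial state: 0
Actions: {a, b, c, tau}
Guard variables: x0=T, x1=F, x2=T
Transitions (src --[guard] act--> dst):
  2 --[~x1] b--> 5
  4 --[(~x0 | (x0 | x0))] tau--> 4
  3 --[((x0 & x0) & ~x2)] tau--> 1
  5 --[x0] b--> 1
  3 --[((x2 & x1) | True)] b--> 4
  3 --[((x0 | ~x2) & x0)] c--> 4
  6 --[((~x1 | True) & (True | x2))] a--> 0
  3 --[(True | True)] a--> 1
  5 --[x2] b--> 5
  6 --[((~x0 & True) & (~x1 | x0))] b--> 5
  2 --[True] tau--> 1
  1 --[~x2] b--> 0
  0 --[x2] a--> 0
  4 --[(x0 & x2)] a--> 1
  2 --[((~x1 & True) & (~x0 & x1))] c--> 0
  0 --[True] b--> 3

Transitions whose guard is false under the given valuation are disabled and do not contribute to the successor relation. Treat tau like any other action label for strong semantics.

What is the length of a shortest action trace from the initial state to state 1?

BFS to 1:
  L0 = {0}
  L1 = {3}
  L2 = {1,4}
depth(1)=2, e.g. b·a

Answer: 2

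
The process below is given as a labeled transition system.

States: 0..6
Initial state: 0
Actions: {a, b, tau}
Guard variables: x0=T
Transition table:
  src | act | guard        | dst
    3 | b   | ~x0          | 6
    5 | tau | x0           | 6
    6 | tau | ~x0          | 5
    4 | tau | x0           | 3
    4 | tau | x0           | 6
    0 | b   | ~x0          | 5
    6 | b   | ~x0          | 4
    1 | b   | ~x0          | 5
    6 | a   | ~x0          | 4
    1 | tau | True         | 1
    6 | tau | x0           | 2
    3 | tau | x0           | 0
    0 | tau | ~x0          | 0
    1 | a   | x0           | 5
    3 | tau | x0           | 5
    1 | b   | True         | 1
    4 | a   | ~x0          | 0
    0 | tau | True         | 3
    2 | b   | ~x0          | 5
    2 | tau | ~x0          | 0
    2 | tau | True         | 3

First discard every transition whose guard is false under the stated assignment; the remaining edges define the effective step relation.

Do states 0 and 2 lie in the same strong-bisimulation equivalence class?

Refine partition for ~:
  π0 = {{0,1,2,3,4,5,6}}
  π1 = {{0,2,3,4,5,6},{1}}
stable after 2 split(s): 2 block(s)
[0]={0,2,3,4,5,6}  [2]={0,2,3,4,5,6}

Answer: BISIMILAR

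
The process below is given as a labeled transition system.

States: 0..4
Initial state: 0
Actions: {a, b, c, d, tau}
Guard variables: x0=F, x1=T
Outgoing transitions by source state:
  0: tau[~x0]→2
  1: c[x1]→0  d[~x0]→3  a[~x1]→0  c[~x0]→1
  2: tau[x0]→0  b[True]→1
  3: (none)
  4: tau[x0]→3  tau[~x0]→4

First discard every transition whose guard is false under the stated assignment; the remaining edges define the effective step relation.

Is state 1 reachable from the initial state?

Answer: REACHABLE

Working:
6 transition(s) survive guard evaluation.
L0 = {0}
L1 = {2}  now seen {0,2}
L2 = {1}  now seen {0,1,2}
L3 = {3}  now seen {0,1,2,3}
Reachable = {0,1,2,3}
Path to 1: tau·b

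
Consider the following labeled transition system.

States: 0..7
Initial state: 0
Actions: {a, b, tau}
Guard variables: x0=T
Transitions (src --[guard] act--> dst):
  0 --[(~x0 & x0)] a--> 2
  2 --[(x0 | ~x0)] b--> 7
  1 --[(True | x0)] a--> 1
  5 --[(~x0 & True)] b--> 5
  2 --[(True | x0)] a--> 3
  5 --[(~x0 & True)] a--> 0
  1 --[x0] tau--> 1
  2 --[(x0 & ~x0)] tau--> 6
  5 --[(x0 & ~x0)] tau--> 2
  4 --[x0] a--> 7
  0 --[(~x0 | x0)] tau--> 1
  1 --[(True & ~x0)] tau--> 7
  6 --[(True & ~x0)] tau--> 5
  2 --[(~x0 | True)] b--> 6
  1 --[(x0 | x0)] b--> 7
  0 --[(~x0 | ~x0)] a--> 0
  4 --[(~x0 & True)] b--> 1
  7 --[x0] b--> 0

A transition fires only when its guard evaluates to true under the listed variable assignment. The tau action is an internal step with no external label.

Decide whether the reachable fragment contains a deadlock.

Reach set: {0,1,7}
  0: tau→1  [1 exit(s)]
  1: a→1  b→7  tau→1  [3 exit(s)]
  7: b→0  [1 exit(s)]

Answer: DEADLOCK-FREE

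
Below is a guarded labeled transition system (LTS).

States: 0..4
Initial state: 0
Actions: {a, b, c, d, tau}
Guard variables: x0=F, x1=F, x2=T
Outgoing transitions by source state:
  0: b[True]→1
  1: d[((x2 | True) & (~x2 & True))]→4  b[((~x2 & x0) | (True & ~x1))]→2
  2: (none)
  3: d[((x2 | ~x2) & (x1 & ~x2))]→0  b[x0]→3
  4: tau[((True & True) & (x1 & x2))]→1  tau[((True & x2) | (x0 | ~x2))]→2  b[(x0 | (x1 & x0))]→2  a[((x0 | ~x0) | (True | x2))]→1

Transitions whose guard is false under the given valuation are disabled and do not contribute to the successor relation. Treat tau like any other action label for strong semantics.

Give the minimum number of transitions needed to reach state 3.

Answer: UNREACHABLE

Trace:
Layered search for 3:
  depth 0: {0}
  depth 1: {1}
  depth 2: {2}
3 never appears.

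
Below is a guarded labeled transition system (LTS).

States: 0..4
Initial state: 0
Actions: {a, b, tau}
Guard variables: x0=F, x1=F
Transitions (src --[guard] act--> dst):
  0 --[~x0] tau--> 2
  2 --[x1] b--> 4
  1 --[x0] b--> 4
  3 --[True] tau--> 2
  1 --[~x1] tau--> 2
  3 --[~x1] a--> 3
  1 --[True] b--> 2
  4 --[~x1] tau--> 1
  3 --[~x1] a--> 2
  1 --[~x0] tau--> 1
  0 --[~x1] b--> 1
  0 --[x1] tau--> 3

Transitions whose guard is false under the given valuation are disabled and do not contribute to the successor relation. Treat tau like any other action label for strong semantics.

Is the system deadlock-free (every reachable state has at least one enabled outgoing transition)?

R = {0,1,2}
  0: b→1  tau→2  [2 out]
  1: b→2  tau→1  tau→2  [3 out]
  2: ∅  [deadlock]
Path to 2: tau

Answer: DEADLOCK at state 2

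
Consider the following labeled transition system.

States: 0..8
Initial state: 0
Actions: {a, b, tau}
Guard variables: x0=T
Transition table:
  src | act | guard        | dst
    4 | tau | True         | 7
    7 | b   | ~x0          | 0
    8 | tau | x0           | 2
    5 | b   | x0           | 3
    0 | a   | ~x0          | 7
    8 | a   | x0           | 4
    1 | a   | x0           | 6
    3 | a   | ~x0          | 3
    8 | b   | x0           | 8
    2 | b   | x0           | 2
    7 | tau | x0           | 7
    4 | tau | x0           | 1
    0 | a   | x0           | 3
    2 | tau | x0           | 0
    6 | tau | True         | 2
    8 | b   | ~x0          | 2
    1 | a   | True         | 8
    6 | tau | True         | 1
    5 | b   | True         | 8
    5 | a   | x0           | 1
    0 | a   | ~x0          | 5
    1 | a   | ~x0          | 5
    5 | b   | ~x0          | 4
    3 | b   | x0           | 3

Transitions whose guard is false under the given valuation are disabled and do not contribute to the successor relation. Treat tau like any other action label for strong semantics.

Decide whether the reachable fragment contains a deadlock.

Reach set: {0,3}
  0: a→3  [1 out]
  3: b→3  [1 out]

Answer: DEADLOCK-FREE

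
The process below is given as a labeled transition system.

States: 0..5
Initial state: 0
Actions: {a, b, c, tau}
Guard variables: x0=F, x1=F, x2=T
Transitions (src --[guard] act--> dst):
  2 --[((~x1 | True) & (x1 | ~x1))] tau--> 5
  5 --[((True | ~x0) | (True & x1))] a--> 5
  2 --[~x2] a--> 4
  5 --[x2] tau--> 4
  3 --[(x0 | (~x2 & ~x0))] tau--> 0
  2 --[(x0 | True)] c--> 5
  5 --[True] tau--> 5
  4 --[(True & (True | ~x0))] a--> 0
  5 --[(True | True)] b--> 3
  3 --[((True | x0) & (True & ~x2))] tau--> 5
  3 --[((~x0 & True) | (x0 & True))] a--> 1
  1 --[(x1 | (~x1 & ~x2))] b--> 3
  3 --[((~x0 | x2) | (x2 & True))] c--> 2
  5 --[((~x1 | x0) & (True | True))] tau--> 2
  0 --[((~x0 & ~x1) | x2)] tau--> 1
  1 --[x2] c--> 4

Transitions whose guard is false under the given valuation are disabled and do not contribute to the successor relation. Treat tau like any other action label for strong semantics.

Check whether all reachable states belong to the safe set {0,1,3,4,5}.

Safe = {0,1,3,4,5}
Reach set: {0,1,4}
  0: safe
  1: safe
  4: safe

Answer: INVARIANT HOLDS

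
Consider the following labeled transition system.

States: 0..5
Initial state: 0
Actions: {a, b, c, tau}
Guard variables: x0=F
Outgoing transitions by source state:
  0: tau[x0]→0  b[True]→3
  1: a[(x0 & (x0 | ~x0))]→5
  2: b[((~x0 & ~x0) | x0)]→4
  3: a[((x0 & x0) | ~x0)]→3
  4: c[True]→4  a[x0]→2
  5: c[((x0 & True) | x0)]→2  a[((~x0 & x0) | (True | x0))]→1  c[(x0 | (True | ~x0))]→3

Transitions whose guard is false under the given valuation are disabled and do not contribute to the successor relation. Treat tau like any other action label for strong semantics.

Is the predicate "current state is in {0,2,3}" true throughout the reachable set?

Allowed set {0,2,3}
R = {0,3}
  0: safe
  3: safe

Answer: INVARIANT HOLDS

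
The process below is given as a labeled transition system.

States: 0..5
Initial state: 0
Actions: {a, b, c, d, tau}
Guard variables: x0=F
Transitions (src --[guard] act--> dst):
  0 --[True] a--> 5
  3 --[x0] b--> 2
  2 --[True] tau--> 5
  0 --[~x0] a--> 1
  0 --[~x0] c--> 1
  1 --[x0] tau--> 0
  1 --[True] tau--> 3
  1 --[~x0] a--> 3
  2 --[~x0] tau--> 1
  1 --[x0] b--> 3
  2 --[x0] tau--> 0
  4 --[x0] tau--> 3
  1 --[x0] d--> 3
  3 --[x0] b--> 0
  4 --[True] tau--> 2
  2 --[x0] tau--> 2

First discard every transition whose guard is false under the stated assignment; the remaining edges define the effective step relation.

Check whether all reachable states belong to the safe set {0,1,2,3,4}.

Answer: INVARIANT VIOLATED at state 5

Trace:
Allowed set {0,1,2,3,4}
Reach set: {0,1,3,5}
  0: ok
  1: ok
  3: ok
  5: outside
counterexample path to 5: a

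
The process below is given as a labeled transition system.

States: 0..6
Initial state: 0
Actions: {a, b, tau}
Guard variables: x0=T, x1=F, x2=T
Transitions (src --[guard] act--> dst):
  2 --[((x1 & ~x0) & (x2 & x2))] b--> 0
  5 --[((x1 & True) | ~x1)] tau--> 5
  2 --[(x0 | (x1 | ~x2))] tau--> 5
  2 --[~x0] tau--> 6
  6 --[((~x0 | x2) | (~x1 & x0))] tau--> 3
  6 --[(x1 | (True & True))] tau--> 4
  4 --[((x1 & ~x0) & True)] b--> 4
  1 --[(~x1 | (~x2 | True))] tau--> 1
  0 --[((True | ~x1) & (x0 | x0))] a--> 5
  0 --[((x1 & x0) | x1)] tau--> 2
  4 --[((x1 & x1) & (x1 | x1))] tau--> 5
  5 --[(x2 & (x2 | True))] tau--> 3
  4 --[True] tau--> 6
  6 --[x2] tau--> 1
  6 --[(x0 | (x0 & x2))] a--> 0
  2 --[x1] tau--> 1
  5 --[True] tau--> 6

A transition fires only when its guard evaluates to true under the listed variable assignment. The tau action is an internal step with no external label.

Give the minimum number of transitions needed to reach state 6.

BFS to 6:
  L0 = {0}
  L1 = {5}
  L2 = {3,6}
6 enters at depth 2; path a·tau

Answer: 2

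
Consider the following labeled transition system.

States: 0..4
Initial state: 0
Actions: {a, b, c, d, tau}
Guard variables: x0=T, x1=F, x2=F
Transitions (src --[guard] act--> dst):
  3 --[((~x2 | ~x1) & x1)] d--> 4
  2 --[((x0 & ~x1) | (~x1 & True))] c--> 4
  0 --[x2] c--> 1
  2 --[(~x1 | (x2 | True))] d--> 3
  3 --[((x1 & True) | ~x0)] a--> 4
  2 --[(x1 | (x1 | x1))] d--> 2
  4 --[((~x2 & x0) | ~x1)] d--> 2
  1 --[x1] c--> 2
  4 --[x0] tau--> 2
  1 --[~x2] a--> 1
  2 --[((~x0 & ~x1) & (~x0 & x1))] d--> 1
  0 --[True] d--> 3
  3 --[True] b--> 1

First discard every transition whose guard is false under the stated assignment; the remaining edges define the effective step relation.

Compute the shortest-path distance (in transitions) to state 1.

Breadth-first toward 1:
  Layer 0: {0}
  Layer 1: {3}
  Layer 2: {1}
first hit 1 at d=2 via d·b

Answer: 2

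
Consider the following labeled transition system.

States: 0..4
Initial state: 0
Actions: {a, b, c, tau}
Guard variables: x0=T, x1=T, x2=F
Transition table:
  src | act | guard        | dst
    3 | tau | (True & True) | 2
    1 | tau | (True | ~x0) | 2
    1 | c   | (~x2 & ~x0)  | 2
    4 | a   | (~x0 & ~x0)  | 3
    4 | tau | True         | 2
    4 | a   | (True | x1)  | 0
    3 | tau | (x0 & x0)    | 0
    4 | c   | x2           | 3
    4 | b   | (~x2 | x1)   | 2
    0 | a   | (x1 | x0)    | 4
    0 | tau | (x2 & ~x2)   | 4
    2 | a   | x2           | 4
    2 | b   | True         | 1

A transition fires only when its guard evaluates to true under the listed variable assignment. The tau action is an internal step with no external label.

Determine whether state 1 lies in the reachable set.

Answer: REACHABLE

Analysis:
8 transition(s) survive guard evaluation.
L0 = {0}
L1 = {4}  now seen {0,4}
L2 = {2}  now seen {0,2,4}
L3 = {1}  now seen {0,1,2,4}
Reach set: {0,1,2,4}
witness 1: a·tau·b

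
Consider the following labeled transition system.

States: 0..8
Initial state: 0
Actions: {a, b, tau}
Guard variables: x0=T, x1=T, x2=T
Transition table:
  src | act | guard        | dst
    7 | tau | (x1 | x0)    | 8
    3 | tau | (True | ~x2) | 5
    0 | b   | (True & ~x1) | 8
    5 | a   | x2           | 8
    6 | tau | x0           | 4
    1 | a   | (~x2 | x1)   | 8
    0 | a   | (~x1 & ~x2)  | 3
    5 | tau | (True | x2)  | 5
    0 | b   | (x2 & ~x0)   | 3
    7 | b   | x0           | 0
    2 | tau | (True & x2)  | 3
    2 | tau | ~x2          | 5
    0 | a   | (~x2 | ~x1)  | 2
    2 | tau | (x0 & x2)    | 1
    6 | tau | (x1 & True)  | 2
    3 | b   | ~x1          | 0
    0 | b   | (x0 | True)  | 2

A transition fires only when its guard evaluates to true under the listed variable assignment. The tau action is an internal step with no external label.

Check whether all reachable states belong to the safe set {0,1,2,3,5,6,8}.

Allowed set {0,1,2,3,5,6,8}
Reachable = {0,1,2,3,5,8}
  0: ✓
  1: ✓
  2: ✓
  3: ✓
  5: ✓
  8: ✓

Answer: INVARIANT HOLDS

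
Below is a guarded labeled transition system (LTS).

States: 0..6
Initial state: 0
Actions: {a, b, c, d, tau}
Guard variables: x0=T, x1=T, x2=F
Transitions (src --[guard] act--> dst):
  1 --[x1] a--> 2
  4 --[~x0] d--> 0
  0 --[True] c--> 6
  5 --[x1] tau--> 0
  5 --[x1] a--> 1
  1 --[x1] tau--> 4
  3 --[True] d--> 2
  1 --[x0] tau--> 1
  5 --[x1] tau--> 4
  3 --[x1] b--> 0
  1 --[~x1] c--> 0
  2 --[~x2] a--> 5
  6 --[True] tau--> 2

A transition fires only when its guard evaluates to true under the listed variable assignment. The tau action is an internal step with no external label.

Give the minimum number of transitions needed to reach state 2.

Answer: 2

Working:
Breadth-first toward 2:
  L0 = {0}
  L1 = {6}
  L2 = {2}
2 enters at depth 2; path c·tau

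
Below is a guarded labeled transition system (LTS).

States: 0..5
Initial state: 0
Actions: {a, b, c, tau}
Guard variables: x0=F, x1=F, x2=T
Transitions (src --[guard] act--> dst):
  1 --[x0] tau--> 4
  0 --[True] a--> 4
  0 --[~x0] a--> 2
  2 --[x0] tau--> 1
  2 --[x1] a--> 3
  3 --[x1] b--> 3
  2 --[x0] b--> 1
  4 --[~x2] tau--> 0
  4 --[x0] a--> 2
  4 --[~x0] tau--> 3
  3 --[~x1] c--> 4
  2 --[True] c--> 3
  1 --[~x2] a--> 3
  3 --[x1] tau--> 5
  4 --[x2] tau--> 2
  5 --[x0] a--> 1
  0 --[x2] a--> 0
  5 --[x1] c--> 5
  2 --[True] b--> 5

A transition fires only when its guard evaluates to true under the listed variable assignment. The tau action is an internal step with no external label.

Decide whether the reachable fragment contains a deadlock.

Answer: DEADLOCK at state 5

Working:
Reach set: {0,2,3,4,5}
  0: a→0  a→2  a→4  [deg 3]
  2: b→5  c→3  [deg 2]
  3: c→4  [deg 1]
  4: tau→2  tau→3  [deg 2]
  5: ∅  [STUCK]
trace reaching 5: a·b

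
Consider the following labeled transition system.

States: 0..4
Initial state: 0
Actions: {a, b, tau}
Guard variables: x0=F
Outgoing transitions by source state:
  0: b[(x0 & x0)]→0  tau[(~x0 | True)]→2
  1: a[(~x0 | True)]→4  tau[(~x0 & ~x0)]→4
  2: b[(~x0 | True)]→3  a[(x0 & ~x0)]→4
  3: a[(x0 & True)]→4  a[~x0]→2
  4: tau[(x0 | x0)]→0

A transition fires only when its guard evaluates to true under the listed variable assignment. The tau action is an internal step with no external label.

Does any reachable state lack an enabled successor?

Answer: DEADLOCK-FREE

Working:
Reachable = {0,2,3}
  0: tau→2  [1 out]
  2: b→3  [1 out]
  3: a→2  [1 out]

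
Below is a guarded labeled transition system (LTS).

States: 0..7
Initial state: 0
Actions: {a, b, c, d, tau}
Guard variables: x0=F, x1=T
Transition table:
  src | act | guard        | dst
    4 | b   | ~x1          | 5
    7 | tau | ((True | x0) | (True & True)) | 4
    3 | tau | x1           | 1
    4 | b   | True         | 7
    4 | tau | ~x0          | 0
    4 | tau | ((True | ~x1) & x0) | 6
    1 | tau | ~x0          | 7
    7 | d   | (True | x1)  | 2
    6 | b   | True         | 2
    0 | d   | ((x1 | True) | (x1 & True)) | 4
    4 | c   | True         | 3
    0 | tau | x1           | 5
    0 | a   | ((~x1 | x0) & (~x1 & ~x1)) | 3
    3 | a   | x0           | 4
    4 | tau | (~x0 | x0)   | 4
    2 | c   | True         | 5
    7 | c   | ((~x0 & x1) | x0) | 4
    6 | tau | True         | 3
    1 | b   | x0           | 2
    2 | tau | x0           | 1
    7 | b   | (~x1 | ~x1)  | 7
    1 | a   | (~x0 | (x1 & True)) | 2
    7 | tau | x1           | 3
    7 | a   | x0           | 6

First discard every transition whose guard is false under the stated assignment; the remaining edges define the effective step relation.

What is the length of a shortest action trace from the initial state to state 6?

BFS to 6:
  Layer 0: {0}
  Layer 1: {4,5}
  Layer 2: {3,7}
  Layer 3: {1,2}
6 never appears.

Answer: UNREACHABLE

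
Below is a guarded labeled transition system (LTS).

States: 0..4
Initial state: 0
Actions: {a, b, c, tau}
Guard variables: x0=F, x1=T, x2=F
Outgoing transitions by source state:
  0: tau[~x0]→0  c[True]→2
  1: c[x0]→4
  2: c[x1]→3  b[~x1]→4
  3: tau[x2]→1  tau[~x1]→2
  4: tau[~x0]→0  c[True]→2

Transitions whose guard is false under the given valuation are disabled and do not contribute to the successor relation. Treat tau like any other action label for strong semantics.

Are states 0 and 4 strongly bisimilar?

Compute ~ classes (split until stable):
  P[0] = {{0,1,2,3,4}}
  P[1] = {{0,4},{1,3},{2}}
3 equivalence class(es) (converged in 2)
0∈{0,4}, 4∈{0,4}

Answer: BISIMILAR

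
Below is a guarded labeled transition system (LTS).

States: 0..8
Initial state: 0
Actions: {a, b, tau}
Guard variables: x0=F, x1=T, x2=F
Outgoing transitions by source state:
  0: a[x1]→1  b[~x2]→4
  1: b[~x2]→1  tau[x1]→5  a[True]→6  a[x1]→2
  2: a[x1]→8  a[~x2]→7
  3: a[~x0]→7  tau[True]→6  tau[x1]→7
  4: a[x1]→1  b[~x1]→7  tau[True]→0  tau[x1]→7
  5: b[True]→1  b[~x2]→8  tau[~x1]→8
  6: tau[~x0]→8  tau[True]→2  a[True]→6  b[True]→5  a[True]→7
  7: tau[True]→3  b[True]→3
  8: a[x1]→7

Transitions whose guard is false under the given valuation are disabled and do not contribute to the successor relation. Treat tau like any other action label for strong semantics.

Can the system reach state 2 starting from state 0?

Answer: REACHABLE

Analysis:
24 transition(s) survive guard evaluation.
depth 0: {0}
depth 1: {1,4}  now seen {0,1,4}
depth 2: {2,5,6,7}  now seen {0,1,2,4,5,6,7}
depth 3: {3,8}  now seen {0,1,2,3,4,5,6,7,8}
R = {0,1,2,3,4,5,6,7,8}
trace reaching 2: a·a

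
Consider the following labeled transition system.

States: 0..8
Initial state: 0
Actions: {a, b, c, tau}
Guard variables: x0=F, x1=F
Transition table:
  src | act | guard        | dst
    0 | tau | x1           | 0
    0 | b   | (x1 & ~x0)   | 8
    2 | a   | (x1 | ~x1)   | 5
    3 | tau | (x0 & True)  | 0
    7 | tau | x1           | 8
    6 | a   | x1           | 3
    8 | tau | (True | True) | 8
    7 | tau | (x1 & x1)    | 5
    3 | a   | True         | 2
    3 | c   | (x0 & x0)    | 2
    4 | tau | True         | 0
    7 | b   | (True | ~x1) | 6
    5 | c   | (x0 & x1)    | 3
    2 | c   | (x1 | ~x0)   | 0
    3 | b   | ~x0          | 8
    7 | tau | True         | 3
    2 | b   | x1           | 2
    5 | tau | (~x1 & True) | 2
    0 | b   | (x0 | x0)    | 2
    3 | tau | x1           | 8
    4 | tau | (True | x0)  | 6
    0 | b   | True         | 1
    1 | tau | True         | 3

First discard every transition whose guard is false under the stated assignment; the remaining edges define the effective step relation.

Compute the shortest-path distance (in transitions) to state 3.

Breadth-first toward 3:
  depth 0: {0}
  depth 1: {1}
  depth 2: {3}
3 enters at depth 2; path b·tau

Answer: 2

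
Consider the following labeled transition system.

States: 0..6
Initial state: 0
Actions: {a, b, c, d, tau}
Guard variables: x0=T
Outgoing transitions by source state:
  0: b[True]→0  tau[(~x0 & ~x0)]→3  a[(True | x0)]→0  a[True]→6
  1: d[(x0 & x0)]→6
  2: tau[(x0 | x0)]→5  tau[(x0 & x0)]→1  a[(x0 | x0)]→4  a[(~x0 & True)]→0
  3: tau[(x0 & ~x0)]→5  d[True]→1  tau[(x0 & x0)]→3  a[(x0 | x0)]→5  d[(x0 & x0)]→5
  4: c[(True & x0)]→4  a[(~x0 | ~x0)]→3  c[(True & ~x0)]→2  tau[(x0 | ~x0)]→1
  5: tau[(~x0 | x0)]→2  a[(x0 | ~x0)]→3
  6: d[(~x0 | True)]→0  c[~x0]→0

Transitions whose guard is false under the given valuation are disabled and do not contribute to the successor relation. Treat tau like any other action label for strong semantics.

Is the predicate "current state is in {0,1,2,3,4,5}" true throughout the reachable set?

Safe = {0,1,2,3,4,5}
Reach set: {0,6}
  0: ✓
  6: VIOLATES
witness against invariant: a → 6

Answer: INVARIANT VIOLATED at state 6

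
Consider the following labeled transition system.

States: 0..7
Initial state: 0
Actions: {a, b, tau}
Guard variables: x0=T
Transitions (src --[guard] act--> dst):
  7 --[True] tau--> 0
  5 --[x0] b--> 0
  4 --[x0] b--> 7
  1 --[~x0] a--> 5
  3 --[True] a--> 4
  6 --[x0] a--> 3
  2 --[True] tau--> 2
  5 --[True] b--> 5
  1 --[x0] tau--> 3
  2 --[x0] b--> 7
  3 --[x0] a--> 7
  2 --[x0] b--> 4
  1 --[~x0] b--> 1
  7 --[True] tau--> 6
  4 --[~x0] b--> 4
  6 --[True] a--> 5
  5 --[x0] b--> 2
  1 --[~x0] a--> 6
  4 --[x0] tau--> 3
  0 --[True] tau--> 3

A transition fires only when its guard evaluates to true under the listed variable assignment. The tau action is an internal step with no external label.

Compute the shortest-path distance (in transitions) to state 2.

BFS to 2:
  depth 0: {0}
  depth 1: {3}
  depth 2: {4,7}
  depth 3: {6}
  depth 4: {5}
  depth 5: {2}
depth(2)=5, e.g. tau·a·tau·a·b

Answer: 5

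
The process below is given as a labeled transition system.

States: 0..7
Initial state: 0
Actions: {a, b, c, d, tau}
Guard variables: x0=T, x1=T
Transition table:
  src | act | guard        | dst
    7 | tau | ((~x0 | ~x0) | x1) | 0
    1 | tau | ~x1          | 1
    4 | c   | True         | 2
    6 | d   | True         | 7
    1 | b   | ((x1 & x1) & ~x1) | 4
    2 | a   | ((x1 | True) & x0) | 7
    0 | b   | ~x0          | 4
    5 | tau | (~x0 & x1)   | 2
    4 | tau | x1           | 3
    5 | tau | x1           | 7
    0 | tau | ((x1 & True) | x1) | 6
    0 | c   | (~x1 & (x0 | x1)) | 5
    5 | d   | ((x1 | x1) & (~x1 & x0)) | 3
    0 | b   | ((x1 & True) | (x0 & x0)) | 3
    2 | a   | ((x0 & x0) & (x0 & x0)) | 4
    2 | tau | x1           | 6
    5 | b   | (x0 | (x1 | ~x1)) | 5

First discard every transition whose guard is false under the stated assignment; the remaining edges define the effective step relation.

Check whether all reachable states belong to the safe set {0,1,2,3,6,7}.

Safe = {0,1,2,3,6,7}
Reachable = {0,3,6,7}
  0: ok
  3: ok
  6: ok
  7: ok

Answer: INVARIANT HOLDS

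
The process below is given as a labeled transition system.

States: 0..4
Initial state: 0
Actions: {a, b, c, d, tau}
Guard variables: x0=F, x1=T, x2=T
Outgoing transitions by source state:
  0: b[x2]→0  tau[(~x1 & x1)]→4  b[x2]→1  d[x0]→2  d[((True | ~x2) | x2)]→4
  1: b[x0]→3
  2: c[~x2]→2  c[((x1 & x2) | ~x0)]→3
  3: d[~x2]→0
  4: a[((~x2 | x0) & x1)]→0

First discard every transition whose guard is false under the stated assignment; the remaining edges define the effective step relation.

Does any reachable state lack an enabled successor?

Reachable = {0,1,4}
  0: b→0  b→1  d→4  [3 exit(s)]
  1: ∅  [STUCK]
  4: ∅  [STUCK]
trace reaching 1: b

Answer: DEADLOCK at state 1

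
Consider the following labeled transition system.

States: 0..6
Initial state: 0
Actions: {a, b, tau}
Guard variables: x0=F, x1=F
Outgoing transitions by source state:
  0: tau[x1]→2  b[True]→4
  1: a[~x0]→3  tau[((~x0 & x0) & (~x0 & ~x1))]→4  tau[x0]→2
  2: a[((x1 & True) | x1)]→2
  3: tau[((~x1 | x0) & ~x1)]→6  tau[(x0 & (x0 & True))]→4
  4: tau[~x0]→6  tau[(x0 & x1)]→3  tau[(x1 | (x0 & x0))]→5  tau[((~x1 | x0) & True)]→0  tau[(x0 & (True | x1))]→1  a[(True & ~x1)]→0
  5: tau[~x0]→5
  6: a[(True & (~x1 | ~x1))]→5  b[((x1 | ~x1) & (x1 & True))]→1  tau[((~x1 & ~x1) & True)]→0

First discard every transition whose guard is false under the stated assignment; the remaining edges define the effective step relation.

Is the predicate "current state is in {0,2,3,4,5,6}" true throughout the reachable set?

Answer: INVARIANT HOLDS

Analysis:
Inv-set: {0,2,3,4,5,6}
Reach set: {0,4,5,6}
  0: ok
  4: ok
  5: ok
  6: ok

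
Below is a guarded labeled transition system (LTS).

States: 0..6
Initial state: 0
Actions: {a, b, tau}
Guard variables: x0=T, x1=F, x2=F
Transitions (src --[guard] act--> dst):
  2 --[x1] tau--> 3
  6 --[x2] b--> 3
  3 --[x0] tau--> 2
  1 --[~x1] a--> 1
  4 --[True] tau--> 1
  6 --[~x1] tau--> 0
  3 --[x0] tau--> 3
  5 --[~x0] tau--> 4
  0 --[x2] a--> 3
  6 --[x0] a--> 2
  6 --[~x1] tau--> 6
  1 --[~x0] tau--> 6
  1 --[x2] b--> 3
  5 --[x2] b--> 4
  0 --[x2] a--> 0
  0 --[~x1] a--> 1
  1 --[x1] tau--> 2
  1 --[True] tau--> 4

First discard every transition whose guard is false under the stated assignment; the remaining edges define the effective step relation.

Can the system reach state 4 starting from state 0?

Answer: REACHABLE

Trace:
After dropping false guards: 9 live edges.
L0 = {0}
L1 = {1}  cumulative {0,1}
L2 = {4}  cumulative {0,1,4}
R = {0,1,4}
Path to 4: a·tau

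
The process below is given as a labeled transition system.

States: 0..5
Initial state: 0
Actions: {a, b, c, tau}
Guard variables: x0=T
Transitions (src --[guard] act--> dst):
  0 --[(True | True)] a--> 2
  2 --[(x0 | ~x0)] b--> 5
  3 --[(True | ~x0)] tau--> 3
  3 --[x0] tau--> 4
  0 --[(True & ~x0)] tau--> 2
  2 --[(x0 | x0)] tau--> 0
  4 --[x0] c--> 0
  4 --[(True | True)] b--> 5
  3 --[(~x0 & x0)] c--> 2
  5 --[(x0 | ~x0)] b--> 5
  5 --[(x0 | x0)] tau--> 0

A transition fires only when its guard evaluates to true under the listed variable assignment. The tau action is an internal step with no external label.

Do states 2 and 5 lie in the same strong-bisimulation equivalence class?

Compute ~ classes (split until stable):
  π0 = {{0,1,2,3,4,5}}
  π1 = {{0},{1},{2,5},{3},{4}}
5 equivalence class(es) (converged in 2)
class of 2: {2,5}; class of 5: {2,5}

Answer: BISIMILAR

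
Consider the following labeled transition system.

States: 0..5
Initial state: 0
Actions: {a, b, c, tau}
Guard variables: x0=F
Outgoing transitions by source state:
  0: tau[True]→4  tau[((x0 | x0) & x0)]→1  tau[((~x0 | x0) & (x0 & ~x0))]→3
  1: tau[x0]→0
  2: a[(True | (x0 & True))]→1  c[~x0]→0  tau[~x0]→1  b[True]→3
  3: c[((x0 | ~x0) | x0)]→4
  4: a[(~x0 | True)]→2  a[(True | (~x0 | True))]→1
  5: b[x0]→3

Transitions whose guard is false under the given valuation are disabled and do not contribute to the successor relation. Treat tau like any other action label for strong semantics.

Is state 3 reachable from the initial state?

After dropping false guards: 8 live edges.
L0 = {0}
L1 = {4}  cumulative {0,4}
L2 = {1,2}  cumulative {0,1,2,4}
L3 = {3}  cumulative {0,1,2,3,4}
Reach set: {0,1,2,3,4}
witness 3: tau·a·b

Answer: REACHABLE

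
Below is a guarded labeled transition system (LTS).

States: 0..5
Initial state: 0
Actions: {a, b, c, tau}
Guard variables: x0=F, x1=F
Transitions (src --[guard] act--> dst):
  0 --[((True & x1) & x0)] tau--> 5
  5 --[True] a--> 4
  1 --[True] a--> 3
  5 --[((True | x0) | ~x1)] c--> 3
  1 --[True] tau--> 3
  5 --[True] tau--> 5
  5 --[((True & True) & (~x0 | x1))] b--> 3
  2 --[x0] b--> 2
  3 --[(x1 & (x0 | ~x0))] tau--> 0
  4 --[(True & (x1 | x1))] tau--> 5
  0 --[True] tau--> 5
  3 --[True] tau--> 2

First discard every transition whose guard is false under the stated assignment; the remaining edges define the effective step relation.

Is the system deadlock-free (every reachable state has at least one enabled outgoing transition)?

Reach set: {0,2,3,4,5}
  0: tau→5  [1 out]
  2: ∅  [STUCK]
  3: tau→2  [1 out]
  4: ∅  [STUCK]
  5: a→4  b→3  c→3  tau→5  [4 out]
trace reaching 2: tau·c·tau

Answer: DEADLOCK at state 2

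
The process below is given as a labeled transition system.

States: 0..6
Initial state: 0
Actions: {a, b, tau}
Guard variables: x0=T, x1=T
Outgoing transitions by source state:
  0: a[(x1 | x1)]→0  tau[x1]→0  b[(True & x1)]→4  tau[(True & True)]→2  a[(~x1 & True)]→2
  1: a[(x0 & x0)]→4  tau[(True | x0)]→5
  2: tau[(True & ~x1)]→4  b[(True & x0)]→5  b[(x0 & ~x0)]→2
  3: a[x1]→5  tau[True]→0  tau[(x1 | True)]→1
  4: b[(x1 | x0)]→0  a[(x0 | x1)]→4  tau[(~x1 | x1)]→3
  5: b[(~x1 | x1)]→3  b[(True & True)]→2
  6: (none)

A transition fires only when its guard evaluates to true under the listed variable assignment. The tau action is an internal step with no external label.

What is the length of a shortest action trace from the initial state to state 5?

Breadth-first toward 5:
  L0 = {0}
  L1 = {2,4}
  L2 = {3,5}
depth(5)=2, e.g. tau·b

Answer: 2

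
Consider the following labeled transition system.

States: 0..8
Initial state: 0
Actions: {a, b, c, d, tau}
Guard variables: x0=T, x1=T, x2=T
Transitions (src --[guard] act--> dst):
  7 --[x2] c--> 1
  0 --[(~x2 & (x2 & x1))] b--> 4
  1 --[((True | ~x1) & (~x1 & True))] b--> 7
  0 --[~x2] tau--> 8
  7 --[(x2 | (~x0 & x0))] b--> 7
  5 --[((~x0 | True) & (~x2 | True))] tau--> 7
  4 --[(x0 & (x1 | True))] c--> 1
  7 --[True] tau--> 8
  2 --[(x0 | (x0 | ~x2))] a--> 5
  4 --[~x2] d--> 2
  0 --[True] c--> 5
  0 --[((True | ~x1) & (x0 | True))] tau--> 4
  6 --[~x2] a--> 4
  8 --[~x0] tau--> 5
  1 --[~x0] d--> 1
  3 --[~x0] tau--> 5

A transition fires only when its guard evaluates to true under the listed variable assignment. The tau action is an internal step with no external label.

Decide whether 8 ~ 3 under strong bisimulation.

Compute ~ classes (split until stable):
  round 0: {{0,1,2,3,4,5,6,7,8}}
  round 1: {{0},{1,3,6,8},{2},{4},{5},{7}}
Fixed point at round 2; 6 class(es).
class of 8: {1,3,6,8}; class of 3: {1,3,6,8}

Answer: BISIMILAR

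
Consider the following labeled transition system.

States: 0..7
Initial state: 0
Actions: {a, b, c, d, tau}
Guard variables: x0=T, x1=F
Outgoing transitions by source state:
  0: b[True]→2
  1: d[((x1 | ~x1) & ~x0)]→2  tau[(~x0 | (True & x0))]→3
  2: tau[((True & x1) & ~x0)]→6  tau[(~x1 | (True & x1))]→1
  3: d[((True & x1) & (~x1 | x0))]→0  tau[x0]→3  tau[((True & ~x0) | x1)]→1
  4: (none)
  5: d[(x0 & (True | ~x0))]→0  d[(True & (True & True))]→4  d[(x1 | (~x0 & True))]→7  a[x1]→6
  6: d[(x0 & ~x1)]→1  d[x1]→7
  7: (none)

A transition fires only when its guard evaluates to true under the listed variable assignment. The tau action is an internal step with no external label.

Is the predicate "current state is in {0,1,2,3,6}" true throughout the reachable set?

Inv-set: {0,1,2,3,6}
R = {0,1,2,3}
  0: safe
  1: safe
  2: safe
  3: safe

Answer: INVARIANT HOLDS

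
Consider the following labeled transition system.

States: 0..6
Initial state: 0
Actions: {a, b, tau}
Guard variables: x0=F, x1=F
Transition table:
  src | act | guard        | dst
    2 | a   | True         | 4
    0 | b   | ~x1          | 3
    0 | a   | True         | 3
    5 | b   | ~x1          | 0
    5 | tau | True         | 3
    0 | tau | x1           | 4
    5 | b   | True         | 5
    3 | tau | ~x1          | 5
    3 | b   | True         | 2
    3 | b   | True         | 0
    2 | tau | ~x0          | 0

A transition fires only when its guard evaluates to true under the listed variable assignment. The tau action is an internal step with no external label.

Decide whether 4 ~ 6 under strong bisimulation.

Answer: BISIMILAR

Trace:
Bisimulation quotient by refinement:
  π0 = {{0,1,2,3,4,5,6}}
  π1 = {{0},{1,4,6},{2},{3,5}}
  π2 = {{0},{1,4,6},{2},{3},{5}}
stable after 3 split(s): 5 block(s)
[4]={1,4,6}  [6]={1,4,6}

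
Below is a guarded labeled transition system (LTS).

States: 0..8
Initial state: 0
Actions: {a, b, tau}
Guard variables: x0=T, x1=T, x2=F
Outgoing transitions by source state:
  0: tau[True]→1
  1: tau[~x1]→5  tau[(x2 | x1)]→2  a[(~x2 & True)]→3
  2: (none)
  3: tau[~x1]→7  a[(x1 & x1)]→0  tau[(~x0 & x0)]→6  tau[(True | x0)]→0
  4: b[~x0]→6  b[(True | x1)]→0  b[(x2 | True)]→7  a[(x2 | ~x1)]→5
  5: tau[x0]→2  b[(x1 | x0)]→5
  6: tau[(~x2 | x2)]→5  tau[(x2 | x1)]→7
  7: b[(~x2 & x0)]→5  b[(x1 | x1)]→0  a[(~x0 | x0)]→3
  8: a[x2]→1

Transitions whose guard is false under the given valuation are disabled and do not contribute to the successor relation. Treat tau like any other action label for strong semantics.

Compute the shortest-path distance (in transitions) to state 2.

Answer: 2

Working:
Layered search for 2:
  Layer 0: {0}
  Layer 1: {1}
  Layer 2: {2,3}
depth(2)=2, e.g. tau·tau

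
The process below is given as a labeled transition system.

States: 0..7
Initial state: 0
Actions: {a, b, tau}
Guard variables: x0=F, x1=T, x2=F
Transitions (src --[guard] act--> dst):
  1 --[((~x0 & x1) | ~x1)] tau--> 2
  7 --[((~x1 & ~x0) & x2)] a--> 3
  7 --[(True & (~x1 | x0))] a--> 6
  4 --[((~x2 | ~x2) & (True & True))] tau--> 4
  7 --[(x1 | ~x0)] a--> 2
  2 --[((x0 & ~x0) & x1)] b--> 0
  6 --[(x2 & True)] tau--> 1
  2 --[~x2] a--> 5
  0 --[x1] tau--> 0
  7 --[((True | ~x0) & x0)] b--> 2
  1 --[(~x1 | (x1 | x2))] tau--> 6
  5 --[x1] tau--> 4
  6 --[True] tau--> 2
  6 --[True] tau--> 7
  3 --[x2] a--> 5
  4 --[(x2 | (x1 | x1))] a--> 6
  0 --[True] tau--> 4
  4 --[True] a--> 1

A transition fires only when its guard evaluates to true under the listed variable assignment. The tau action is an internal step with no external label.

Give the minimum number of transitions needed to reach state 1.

Answer: 2

Trace:
Layered search for 1:
  L0 = {0}
  L1 = {4}
  L2 = {1,6}
depth(1)=2, e.g. tau·a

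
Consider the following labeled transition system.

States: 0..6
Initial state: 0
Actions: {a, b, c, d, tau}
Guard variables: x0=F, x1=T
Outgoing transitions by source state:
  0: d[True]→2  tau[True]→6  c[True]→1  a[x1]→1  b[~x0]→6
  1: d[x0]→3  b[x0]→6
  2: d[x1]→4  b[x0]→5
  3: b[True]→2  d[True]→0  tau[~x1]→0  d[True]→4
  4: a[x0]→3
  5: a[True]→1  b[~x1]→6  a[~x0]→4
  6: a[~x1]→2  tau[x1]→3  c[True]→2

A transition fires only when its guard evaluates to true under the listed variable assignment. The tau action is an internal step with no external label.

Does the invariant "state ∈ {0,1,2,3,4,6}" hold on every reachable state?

Answer: INVARIANT HOLDS

Trace:
Inv-set: {0,1,2,3,4,6}
R = {0,1,2,3,4,6}
  0: safe
  1: safe
  2: safe
  3: safe
  4: safe
  6: safe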